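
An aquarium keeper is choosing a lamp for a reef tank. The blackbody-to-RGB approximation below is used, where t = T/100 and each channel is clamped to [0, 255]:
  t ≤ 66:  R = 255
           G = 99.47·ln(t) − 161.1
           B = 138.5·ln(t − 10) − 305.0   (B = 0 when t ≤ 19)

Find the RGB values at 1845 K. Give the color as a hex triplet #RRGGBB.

t = 1845/100 = 18.45; the t ≤ 66 branch applies.
R = 255 by definition for t ≤ 66.
G = 99.47·ln 18.45 − 161.1 = 99.47·2.9151 − 161.1 = 128.861.
t = 18.45 ≤ 19, so B = 0.
Rounded: (255, 129, 0).
In hex: #FF8100.

#FF8100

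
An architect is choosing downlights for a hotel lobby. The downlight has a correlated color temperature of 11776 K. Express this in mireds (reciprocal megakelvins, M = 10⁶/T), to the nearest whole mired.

M = 10⁶ / 11776 = 84.918 → 85 mireds.

85 mireds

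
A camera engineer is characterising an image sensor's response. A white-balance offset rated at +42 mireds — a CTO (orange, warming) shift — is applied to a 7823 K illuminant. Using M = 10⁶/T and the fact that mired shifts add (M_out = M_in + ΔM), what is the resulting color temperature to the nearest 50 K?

5900 K

M_in = 10⁶/7823 = 127.83 mireds.
M_out = 127.83 + (+42) = 169.83 mireds.
T_out = 10⁶/169.83 = 5888.3 K → 5900 K.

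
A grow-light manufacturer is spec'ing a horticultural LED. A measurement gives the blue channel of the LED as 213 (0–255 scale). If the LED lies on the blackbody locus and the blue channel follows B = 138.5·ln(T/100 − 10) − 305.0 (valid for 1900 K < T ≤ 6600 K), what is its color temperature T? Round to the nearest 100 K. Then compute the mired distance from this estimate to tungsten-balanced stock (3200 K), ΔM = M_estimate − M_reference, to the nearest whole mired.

ln(t − 10) = (213 + 305.0) / 138.5 = 3.7401.
t − 10 = e^3.7401 = 42.101, so t = 52.101.
T = 100·t = 5210 K → 5200 K to the nearest 100 K.
M_estimate = 10⁶/5200 = 192.31; M_reference = 10⁶/3200 = 312.50.
ΔM = 192.31 − 312.50 = -120.19 → -120 mireds.

-120 mireds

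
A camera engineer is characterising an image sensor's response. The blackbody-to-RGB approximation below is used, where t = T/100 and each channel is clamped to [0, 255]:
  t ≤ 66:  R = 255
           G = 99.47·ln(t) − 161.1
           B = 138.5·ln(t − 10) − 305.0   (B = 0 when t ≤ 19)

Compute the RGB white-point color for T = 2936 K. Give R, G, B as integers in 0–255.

R=255, G=175, B=105

t = 2936/100 = 29.36; the t ≤ 66 branch applies.
R = 255 by definition for t ≤ 66.
G = 99.47·ln 29.36 − 161.1 = 99.47·3.3796 − 161.1 = 175.072.
B = 138.5·ln(29.36 − 10) − 305.0 = 138.5·ln 19.36 − 305.0 = 138.5·2.9632 − 305.0 = 105.404.
Rounded: (255, 175, 105).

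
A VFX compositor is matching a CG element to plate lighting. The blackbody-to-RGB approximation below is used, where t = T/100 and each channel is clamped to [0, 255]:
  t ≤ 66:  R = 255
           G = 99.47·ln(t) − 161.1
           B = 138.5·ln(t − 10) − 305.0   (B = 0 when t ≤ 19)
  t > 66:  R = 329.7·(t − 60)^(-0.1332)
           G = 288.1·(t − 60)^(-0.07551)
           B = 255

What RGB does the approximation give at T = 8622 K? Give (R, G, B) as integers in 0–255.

t = 8622/100 = 86.22; the t > 66 branch applies.
R = 329.7·(86.22 − 60)^(-0.1332) = 329.7·26.22^(-0.1332) = 329.7·0.64720 = 213.382.
G = 288.1·(86.22 − 60)^(-0.07551) = 288.1·26.22^(-0.07551) = 288.1·0.78141 = 225.124.
B = 255 by definition for t > 66.
Rounded: (213, 225, 255).

(213, 225, 255)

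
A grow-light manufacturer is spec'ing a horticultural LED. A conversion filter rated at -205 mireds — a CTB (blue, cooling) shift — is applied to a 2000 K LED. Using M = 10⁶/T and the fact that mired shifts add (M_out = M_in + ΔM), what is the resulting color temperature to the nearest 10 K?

3390 K

M_in = 10⁶/2000 = 500.00 mireds.
M_out = 500.00 + (-205) = 295.00 mireds.
T_out = 10⁶/295.00 = 3389.8 K → 3390 K.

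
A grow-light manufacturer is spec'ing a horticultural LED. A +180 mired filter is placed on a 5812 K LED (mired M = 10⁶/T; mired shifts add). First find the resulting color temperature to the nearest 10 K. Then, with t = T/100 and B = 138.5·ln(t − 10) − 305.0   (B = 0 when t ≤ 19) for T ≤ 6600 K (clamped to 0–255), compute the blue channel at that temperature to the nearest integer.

98

M_in = 10⁶/5812 = 172.06; M_out = 172.06 + (+180) = 352.06.
T_out = 10⁶/352.06 = 2840.4 K → 2840 K; t = 28.4.
B = 138.5·ln(28.4 − 10) − 305.0 = 138.5·ln 18.4 − 305.0 = 138.5·2.9124 − 305.0 = 98.361.
Rounded: 98.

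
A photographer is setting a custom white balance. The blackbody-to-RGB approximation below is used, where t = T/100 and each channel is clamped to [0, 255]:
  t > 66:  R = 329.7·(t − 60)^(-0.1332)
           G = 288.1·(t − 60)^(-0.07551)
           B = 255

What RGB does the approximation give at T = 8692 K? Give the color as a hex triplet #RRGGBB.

t = 8692/100 = 86.92; the t > 66 branch applies.
R = 329.7·(86.92 − 60)^(-0.1332) = 329.7·26.92^(-0.1332) = 329.7·0.64493 = 212.634.
G = 288.1·(86.92 − 60)^(-0.07551) = 288.1·26.92^(-0.07551) = 288.1·0.77986 = 224.677.
B = 255 by definition for t > 66.
Rounded: (213, 225, 255).
In hex: #D5E1FF.

#D5E1FF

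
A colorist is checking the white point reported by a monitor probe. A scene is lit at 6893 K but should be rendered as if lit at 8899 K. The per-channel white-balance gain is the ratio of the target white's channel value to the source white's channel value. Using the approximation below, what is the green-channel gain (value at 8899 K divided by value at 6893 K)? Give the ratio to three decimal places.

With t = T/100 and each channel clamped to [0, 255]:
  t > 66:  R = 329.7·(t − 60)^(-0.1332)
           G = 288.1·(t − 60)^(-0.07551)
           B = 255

At 6893 K (t = 68.93):
  G = 288.1·(68.93 − 60)^(-0.07551) = 288.1·8.93^(-0.07551) = 288.1·0.84762 = 244.199.
At 8899 K (t = 88.99):
  G = 288.1·(88.99 − 60)^(-0.07551) = 288.1·28.99^(-0.07551) = 288.1·0.77551 = 223.424.
Gain = 223.424 / 244.199 = 0.9149 → 0.915.

0.915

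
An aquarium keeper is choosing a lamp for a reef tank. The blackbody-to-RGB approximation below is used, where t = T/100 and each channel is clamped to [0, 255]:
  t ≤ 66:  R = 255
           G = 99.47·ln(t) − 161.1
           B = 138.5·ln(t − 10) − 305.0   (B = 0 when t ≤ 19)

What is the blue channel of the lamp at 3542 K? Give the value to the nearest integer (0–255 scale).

t = 3542/100 = 35.42; the t ≤ 66 branch applies.
B = 138.5·ln(35.42 − 10) − 305.0 = 138.5·ln 25.42 − 305.0 = 138.5·3.2355 − 305.0 = 143.122.
Rounded: 143.

143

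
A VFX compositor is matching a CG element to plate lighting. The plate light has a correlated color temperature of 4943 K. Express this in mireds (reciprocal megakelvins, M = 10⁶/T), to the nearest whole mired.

202 mireds

M = 10⁶ / 4943 = 202.306 → 202 mireds.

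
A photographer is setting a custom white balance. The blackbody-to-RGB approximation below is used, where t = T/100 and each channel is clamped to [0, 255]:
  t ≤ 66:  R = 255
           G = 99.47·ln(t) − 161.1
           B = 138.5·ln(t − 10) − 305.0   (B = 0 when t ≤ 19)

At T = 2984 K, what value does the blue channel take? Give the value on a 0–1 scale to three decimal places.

t = 2984/100 = 29.84; the t ≤ 66 branch applies.
B = 138.5·ln(29.84 − 10) − 305.0 = 138.5·ln 19.84 − 305.0 = 138.5·2.9877 − 305.0 = 108.796.
On a 0–1 scale: 108.796/255 = 0.4267 → 0.427.

0.427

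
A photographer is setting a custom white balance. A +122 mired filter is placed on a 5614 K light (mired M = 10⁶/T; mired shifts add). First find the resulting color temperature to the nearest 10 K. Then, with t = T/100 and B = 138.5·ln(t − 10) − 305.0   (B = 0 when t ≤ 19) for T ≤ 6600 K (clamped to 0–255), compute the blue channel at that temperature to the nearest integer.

131

M_in = 10⁶/5614 = 178.13; M_out = 178.13 + (+122) = 300.13.
T_out = 10⁶/300.13 = 3331.9 K → 3330 K; t = 33.3.
B = 138.5·ln(33.3 − 10) − 305.0 = 138.5·ln 23.3 − 305.0 = 138.5·3.1485 − 305.0 = 131.061.
Rounded: 131.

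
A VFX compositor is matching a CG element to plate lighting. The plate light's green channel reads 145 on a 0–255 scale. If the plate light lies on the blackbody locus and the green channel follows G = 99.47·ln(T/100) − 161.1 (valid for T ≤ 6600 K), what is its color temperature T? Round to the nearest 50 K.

ln t = (145 + 161.1) / 99.47 = 3.0773.
t = e^3.0773 = 21.700.
T = 100·t = 2170 K → 2150 K to the nearest 50 K.

2150 K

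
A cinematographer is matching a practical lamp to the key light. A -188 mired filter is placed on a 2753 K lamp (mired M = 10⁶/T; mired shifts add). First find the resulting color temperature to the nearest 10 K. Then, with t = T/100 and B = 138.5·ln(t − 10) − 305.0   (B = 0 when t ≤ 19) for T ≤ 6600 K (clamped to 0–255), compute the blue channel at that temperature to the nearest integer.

229

M_in = 10⁶/2753 = 363.24; M_out = 363.24 + (-188) = 175.24.
T_out = 10⁶/175.24 = 5706.5 K → 5710 K; t = 57.1.
B = 138.5·ln(57.1 − 10) − 305.0 = 138.5·ln 47.1 − 305.0 = 138.5·3.8523 − 305.0 = 228.540.
Rounded: 229.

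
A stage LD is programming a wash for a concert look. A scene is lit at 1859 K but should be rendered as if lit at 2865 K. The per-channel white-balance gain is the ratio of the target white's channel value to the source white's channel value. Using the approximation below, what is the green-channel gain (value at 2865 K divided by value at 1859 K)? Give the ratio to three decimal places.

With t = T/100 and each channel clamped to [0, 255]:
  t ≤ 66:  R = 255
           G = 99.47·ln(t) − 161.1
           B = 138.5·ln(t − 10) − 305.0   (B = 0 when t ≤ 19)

At 1859 K (t = 18.59):
  G = 99.47·ln 18.59 − 161.1 = 99.47·2.9226 − 161.1 = 129.613.
At 2865 K (t = 28.65):
  G = 99.47·ln 28.65 − 161.1 = 99.47·3.3552 − 161.1 = 172.637.
Gain = 172.637 / 129.613 = 1.3319 → 1.332.

1.332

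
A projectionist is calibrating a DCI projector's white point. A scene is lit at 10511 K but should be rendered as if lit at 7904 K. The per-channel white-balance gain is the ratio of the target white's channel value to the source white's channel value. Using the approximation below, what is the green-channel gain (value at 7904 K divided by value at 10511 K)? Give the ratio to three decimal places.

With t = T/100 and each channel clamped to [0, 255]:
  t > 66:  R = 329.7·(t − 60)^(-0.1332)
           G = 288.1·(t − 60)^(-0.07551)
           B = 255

1.067

At 10511 K (t = 105.11):
  G = 288.1·(105.11 − 60)^(-0.07551) = 288.1·45.11^(-0.07551) = 288.1·0.75004 = 216.087.
At 7904 K (t = 79.04):
  G = 288.1·(79.04 − 60)^(-0.07551) = 288.1·19.04^(-0.07551) = 288.1·0.80052 = 230.630.
Gain = 230.630 / 216.087 = 1.0673 → 1.067.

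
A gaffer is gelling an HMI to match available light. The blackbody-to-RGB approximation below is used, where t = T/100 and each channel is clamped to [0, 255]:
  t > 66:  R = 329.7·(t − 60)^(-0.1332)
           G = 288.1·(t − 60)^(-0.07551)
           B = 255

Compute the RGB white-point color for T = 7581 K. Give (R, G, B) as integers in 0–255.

t = 7581/100 = 75.81; the t > 66 branch applies.
R = 329.7·(75.81 − 60)^(-0.1332) = 329.7·15.81^(-0.1332) = 329.7·0.69231 = 228.255.
G = 288.1·(75.81 − 60)^(-0.07551) = 288.1·15.81^(-0.07551) = 288.1·0.81184 = 233.890.
B = 255 by definition for t > 66.
Rounded: (228, 234, 255).

(228, 234, 255)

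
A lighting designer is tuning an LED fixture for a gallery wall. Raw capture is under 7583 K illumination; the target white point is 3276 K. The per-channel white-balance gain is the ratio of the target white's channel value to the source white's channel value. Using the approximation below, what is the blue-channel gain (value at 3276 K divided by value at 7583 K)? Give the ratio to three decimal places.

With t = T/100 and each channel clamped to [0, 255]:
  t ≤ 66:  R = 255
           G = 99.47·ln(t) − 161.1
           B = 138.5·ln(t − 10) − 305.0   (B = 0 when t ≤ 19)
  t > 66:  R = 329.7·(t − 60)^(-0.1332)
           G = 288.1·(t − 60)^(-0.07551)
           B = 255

0.501

At 7583 K (t = 75.83):
  B = 255 by definition for t > 66.
At 3276 K (t = 32.76):
  B = 138.5·ln(32.76 − 10) − 305.0 = 138.5·ln 22.76 − 305.0 = 138.5·3.1250 − 305.0 = 127.813.
Gain = 127.813 / 255.000 = 0.5012 → 0.501.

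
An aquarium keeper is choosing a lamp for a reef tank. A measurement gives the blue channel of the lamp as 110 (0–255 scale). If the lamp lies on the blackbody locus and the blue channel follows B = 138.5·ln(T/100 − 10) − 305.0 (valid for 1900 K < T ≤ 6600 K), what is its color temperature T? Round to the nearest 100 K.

ln(t − 10) = (110 + 305.0) / 138.5 = 2.9964.
t − 10 = e^2.9964 = 20.013, so t = 30.013.
T = 100·t = 3001 K → 3000 K to the nearest 100 K.

3000 K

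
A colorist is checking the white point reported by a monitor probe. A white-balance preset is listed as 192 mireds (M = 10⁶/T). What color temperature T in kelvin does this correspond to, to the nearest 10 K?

5210 K

T = 10⁶ / 192 = 5208.33 K → 5210 K.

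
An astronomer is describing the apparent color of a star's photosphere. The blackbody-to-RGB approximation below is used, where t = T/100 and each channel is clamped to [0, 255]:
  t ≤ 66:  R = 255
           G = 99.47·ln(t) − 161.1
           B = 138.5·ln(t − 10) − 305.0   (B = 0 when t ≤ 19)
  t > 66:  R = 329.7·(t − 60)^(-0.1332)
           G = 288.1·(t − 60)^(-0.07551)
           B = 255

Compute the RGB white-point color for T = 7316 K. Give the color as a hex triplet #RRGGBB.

#EAEDFF

t = 7316/100 = 73.16; the t > 66 branch applies.
R = 329.7·(73.16 − 60)^(-0.1332) = 329.7·13.16^(-0.1332) = 329.7·0.70944 = 233.902.
G = 288.1·(73.16 − 60)^(-0.07551) = 288.1·13.16^(-0.07551) = 288.1·0.82316 = 237.153.
B = 255 by definition for t > 66.
Rounded: (234, 237, 255).
In hex: #EAEDFF.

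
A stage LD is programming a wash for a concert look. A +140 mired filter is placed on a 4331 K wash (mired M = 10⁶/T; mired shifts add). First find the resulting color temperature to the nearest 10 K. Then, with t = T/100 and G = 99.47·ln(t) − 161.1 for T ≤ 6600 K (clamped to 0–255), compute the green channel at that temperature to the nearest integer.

167

M_in = 10⁶/4331 = 230.89; M_out = 230.89 + (+140) = 370.89.
T_out = 10⁶/370.89 = 2696.2 K → 2700 K; t = 27.
G = 99.47·ln 27 − 161.1 = 99.47·3.2958 − 161.1 = 166.737.
Rounded: 167.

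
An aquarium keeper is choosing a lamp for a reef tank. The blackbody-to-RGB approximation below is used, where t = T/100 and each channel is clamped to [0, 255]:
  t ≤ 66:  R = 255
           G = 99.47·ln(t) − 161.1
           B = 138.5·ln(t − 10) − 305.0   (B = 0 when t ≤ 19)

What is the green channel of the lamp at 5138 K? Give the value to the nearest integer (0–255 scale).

231

t = 5138/100 = 51.38; the t ≤ 66 branch applies.
G = 99.47·ln 51.38 − 161.1 = 99.47·3.9392 − 161.1 = 230.737.
Rounded: 231.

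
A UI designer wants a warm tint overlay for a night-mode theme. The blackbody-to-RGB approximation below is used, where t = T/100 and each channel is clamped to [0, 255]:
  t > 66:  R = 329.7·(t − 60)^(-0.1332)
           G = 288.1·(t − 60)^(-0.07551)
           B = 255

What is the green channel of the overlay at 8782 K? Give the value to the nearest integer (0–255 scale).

224

t = 8782/100 = 87.82; the t > 66 branch applies.
G = 288.1·(87.82 − 60)^(-0.07551) = 288.1·27.82^(-0.07551) = 288.1·0.77792 = 224.120.
Rounded: 224.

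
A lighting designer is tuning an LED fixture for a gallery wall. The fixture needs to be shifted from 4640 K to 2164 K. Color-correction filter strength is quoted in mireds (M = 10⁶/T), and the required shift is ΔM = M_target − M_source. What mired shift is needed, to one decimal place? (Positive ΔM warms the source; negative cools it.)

M_source = 10⁶/4640 = 215.517; M_target = 10⁶/2164 = 462.107.
ΔM = 462.107 − 215.517 = 246.590 → +246.6 mireds, a warming shift.

+246.6 mireds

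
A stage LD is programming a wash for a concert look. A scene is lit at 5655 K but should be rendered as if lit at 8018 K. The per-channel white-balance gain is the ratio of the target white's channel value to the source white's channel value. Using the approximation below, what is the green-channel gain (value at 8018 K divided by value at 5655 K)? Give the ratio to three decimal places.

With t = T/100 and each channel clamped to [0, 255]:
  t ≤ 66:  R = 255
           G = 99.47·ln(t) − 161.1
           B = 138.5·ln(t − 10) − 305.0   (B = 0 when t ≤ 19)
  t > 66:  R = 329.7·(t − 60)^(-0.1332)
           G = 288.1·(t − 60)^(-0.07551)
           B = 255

At 5655 K (t = 56.55):
  G = 99.47·ln 56.55 − 161.1 = 99.47·4.0351 − 161.1 = 240.274.
At 8018 K (t = 80.18):
  G = 288.1·(80.18 − 60)^(-0.07551) = 288.1·20.18^(-0.07551) = 288.1·0.79701 = 229.619.
Gain = 229.619 / 240.274 = 0.9557 → 0.956.

0.956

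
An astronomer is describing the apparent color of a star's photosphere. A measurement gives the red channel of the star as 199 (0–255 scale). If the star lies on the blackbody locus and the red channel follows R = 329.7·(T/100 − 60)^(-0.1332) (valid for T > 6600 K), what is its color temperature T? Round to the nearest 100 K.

(t − 60)^(-0.1332) = 199/329.7 = 0.60358.
t − 60 = 0.60358^(1/-0.1332) = 0.60358^(-7.508) = 44.273, so t = 104.273.
T = 100·t = 10427 K → 10400 K to the nearest 100 K.

10400 K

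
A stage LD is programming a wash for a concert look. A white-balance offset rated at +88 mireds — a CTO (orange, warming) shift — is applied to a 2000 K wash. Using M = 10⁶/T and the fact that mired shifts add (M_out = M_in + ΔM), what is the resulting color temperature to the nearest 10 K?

M_in = 10⁶/2000 = 500.00 mireds.
M_out = 500.00 + (+88) = 588.00 mireds.
T_out = 10⁶/588.00 = 1700.7 K → 1700 K.

1700 K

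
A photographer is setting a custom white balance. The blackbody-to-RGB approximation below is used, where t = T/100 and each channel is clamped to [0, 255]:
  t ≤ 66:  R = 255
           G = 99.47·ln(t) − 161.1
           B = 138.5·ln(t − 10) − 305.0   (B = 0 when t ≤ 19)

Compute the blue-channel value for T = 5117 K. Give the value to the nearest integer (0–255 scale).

t = 5117/100 = 51.17; the t ≤ 66 branch applies.
B = 138.5·ln(51.17 − 10) − 305.0 = 138.5·ln 41.17 − 305.0 = 138.5·3.7177 − 305.0 = 209.903.
Rounded: 210.

210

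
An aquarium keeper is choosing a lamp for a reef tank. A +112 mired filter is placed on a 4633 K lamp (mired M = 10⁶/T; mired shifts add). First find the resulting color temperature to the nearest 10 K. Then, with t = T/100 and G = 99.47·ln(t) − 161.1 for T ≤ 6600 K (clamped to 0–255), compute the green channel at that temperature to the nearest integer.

179

M_in = 10⁶/4633 = 215.84; M_out = 215.84 + (+112) = 327.84.
T_out = 10⁶/327.84 = 3050.2 K → 3050 K; t = 30.5.
G = 99.47·ln 30.5 − 161.1 = 99.47·3.4177 − 161.1 = 178.861.
Rounded: 179.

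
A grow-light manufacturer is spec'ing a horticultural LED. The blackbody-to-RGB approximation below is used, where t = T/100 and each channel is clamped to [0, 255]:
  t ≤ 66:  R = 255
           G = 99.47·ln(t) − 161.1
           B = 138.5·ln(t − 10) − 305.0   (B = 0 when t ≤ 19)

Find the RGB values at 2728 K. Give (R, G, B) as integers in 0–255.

(255, 168, 90)

t = 2728/100 = 27.28; the t ≤ 66 branch applies.
R = 255 by definition for t ≤ 66.
G = 99.47·ln 27.28 − 161.1 = 99.47·3.3062 − 161.1 = 167.763.
B = 138.5·ln(27.28 − 10) − 305.0 = 138.5·ln 17.28 − 305.0 = 138.5·2.8495 − 305.0 = 89.663.
Rounded: (255, 168, 90).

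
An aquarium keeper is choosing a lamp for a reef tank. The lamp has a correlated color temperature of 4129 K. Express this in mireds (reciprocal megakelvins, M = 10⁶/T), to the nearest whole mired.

M = 10⁶ / 4129 = 242.189 → 242 mireds.

242 mireds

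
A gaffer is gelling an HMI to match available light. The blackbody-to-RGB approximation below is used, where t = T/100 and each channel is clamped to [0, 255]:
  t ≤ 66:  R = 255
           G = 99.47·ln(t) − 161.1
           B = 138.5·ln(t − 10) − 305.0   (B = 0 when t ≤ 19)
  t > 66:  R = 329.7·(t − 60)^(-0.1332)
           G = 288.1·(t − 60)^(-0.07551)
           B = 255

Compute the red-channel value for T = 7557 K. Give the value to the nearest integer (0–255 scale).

229

t = 7557/100 = 75.57; the t > 66 branch applies.
R = 329.7·(75.57 − 60)^(-0.1332) = 329.7·15.57^(-0.1332) = 329.7·0.69372 = 228.721.
Rounded: 229.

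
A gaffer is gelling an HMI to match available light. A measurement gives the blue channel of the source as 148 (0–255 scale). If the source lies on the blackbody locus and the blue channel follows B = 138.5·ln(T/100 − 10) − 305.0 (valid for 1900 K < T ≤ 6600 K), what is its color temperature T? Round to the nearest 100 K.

3600 K

ln(t − 10) = (148 + 305.0) / 138.5 = 3.2708.
t − 10 = e^3.2708 = 26.331, so t = 36.331.
T = 100·t = 3633 K → 3600 K to the nearest 100 K.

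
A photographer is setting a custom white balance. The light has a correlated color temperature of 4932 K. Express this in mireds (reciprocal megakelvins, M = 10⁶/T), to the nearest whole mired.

M = 10⁶ / 4932 = 202.758 → 203 mireds.

203 mireds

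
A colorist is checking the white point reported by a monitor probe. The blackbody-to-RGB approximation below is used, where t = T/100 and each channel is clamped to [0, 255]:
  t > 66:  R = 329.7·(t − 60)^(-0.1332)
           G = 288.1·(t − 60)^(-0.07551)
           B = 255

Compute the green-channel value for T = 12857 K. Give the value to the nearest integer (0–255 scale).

t = 12857/100 = 128.57; the t > 66 branch applies.
G = 288.1·(128.57 − 60)^(-0.07551) = 288.1·68.57^(-0.07551) = 288.1·0.72670 = 209.361.
Rounded: 209.

209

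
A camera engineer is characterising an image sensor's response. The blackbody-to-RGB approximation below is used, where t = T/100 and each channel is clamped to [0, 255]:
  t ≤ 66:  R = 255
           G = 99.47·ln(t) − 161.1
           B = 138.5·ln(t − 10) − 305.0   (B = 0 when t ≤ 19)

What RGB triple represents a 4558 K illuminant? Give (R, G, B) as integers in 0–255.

t = 4558/100 = 45.58; the t ≤ 66 branch applies.
R = 255 by definition for t ≤ 66.
G = 99.47·ln 45.58 − 161.1 = 99.47·3.8195 − 161.1 = 218.823.
B = 138.5·ln(45.58 − 10) − 305.0 = 138.5·ln 35.58 − 305.0 = 138.5·3.5718 − 305.0 = 189.692.
Rounded: (255, 219, 190).

(255, 219, 190)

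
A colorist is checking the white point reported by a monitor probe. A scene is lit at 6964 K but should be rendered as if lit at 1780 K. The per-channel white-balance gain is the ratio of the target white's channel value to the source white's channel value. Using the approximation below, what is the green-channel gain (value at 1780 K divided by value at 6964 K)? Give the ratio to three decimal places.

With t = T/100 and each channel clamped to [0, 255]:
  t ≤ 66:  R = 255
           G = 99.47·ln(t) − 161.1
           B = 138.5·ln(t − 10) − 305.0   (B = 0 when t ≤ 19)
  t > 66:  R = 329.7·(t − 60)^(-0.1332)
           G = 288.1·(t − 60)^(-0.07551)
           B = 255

At 6964 K (t = 69.64):
  G = 288.1·(69.64 − 60)^(-0.07551) = 288.1·9.64^(-0.07551) = 288.1·0.84274 = 242.793.
At 1780 K (t = 17.8):
  G = 99.47·ln 17.8 − 161.1 = 99.47·2.8792 − 161.1 = 125.294.
Gain = 125.294 / 242.793 = 0.5161 → 0.516.

0.516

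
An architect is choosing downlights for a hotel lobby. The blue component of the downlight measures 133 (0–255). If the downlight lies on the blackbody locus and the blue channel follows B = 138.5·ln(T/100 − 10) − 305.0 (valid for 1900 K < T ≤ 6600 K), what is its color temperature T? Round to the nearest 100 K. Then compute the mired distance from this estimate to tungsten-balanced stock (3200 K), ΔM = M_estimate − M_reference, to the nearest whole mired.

ln(t − 10) = (133 + 305.0) / 138.5 = 3.1625.
t − 10 = e^3.1625 = 23.629, so t = 33.629.
T = 100·t = 3363 K → 3400 K to the nearest 100 K.
M_estimate = 10⁶/3400 = 294.12; M_reference = 10⁶/3200 = 312.50.
ΔM = 294.12 − 312.50 = -18.38 → -18 mireds.

-18 mireds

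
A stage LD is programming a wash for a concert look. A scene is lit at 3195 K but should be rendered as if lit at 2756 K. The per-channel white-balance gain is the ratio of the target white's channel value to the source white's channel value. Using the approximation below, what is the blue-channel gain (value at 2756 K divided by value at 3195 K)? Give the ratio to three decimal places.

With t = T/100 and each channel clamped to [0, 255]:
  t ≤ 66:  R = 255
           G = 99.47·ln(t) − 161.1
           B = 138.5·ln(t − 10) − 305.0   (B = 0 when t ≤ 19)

At 3195 K (t = 31.95):
  B = 138.5·ln(31.95 − 10) − 305.0 = 138.5·ln 21.95 − 305.0 = 138.5·3.0888 − 305.0 = 122.794.
At 2756 K (t = 27.56):
  B = 138.5·ln(27.56 − 10) − 305.0 = 138.5·ln 17.56 − 305.0 = 138.5·2.8656 − 305.0 = 91.889.
Gain = 91.889 / 122.794 = 0.7483 → 0.748.

0.748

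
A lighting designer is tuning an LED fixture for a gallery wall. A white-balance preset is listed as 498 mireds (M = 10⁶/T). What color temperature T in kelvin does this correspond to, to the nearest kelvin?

2008 K

T = 10⁶ / 498 = 2008.03 K → 2008 K.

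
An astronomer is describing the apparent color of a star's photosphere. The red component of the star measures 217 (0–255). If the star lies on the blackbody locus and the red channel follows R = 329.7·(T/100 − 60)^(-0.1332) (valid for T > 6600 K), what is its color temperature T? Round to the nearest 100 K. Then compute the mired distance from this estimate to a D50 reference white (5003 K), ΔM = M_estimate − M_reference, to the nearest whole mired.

(t − 60)^(-0.1332) = 217/329.7 = 0.65817.
t − 60 = 0.65817^(1/-0.1332) = 0.65817^(-7.508) = 23.110, so t = 83.110.
T = 100·t = 8311 K → 8300 K to the nearest 100 K.
M_estimate = 10⁶/8300 = 120.48; M_reference = 10⁶/5003 = 199.88.
ΔM = 120.48 − 199.88 = -79.40 → -79 mireds.

-79 mireds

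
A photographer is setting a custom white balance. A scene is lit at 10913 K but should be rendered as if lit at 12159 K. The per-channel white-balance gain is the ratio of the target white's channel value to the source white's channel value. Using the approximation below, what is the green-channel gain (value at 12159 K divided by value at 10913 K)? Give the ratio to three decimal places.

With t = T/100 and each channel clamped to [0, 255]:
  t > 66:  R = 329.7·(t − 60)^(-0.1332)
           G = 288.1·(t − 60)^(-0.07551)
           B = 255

0.983

At 10913 K (t = 109.13):
  G = 288.1·(109.13 − 60)^(-0.07551) = 288.1·49.13^(-0.07551) = 288.1·0.74522 = 214.699.
At 12159 K (t = 121.59):
  G = 288.1·(121.59 − 60)^(-0.07551) = 288.1·61.59^(-0.07551) = 288.1·0.73261 = 211.066.
Gain = 211.066 / 214.699 = 0.9831 → 0.983.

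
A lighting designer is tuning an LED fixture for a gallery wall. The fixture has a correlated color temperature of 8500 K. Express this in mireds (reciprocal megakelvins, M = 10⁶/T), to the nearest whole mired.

118 mireds

M = 10⁶ / 8500 = 117.647 → 118 mireds.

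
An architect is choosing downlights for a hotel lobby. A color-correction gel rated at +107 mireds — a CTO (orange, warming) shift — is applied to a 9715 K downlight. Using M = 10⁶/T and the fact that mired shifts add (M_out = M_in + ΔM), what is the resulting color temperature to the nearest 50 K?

4750 K

M_in = 10⁶/9715 = 102.93 mireds.
M_out = 102.93 + (+107) = 209.93 mireds.
T_out = 10⁶/209.93 = 4763.4 K → 4750 K.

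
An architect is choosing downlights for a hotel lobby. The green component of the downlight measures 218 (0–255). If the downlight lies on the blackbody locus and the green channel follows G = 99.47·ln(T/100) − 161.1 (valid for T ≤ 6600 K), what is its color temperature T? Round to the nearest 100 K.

ln t = (218 + 161.1) / 99.47 = 3.8112.
t = e^3.8112 = 45.205.
T = 100·t = 4520 K → 4500 K to the nearest 100 K.

4500 K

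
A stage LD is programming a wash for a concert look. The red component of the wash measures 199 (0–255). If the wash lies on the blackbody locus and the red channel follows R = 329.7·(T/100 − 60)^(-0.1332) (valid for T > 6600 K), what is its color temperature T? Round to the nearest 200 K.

10400 K

(t − 60)^(-0.1332) = 199/329.7 = 0.60358.
t − 60 = 0.60358^(1/-0.1332) = 0.60358^(-7.508) = 44.273, so t = 104.273.
T = 100·t = 10427 K → 10400 K to the nearest 200 K.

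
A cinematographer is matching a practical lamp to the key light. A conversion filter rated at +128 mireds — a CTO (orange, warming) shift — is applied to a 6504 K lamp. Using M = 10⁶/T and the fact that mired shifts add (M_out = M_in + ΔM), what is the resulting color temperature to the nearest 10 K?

3550 K

M_in = 10⁶/6504 = 153.75 mireds.
M_out = 153.75 + (+128) = 281.75 mireds.
T_out = 10⁶/281.75 = 3549.2 K → 3550 K.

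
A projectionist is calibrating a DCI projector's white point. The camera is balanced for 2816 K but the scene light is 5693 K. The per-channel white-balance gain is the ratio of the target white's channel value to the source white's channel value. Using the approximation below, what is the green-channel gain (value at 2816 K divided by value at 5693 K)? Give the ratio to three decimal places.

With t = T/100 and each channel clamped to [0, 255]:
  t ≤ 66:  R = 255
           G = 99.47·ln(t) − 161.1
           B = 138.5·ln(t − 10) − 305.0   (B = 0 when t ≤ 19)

0.709

At 5693 K (t = 56.93):
  G = 99.47·ln 56.93 − 161.1 = 99.47·4.0418 − 161.1 = 240.940.
At 2816 K (t = 28.16):
  G = 99.47·ln 28.16 − 161.1 = 99.47·3.3379 − 161.1 = 170.921.
Gain = 170.921 / 240.940 = 0.7094 → 0.709.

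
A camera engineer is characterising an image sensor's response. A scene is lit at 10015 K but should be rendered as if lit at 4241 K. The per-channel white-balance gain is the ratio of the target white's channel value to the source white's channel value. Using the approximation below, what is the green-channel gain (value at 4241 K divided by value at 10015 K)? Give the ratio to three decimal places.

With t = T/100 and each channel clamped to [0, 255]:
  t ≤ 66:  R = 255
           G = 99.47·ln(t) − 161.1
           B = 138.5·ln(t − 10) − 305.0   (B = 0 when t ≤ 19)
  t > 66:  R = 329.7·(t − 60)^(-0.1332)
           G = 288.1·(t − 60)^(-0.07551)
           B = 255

0.971

At 10015 K (t = 100.15):
  G = 288.1·(100.15 − 60)^(-0.07551) = 288.1·40.15^(-0.07551) = 288.1·0.75667 = 217.996.
At 4241 K (t = 42.41):
  G = 99.47·ln 42.41 − 161.1 = 99.47·3.7474 − 161.1 = 211.652.
Gain = 211.652 / 217.996 = 0.9709 → 0.971.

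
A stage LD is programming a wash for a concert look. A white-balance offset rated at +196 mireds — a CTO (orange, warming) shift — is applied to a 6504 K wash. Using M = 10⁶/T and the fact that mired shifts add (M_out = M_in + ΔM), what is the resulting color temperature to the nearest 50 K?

M_in = 10⁶/6504 = 153.75 mireds.
M_out = 153.75 + (+196) = 349.75 mireds.
T_out = 10⁶/349.75 = 2859.2 K → 2850 K.

2850 K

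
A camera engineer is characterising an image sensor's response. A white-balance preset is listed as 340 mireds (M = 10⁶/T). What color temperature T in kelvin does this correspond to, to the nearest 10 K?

2940 K

T = 10⁶ / 340 = 2941.18 K → 2940 K.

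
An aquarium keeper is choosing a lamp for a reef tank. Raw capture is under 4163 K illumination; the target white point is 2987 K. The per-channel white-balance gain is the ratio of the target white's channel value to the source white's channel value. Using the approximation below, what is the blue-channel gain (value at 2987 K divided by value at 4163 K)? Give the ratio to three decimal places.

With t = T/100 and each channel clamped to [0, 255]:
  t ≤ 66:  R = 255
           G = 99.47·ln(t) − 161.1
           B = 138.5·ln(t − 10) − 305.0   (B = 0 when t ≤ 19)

0.629

At 4163 K (t = 41.63):
  B = 138.5·ln(41.63 − 10) − 305.0 = 138.5·ln 31.63 − 305.0 = 138.5·3.4541 − 305.0 = 173.394.
At 2987 K (t = 29.87):
  B = 138.5·ln(29.87 − 10) − 305.0 = 138.5·ln 19.87 − 305.0 = 138.5·2.9892 − 305.0 = 109.006.
Gain = 109.006 / 173.394 = 0.6287 → 0.629.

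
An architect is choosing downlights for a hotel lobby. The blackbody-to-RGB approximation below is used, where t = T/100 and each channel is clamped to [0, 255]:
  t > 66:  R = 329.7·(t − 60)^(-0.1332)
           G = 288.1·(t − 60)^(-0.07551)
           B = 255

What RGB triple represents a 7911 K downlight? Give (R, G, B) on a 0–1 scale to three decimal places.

(0.873, 0.904, 1.000)

t = 7911/100 = 79.11; the t > 66 branch applies.
R = 329.7·(79.11 − 60)^(-0.1332) = 329.7·19.11^(-0.1332) = 329.7·0.67505 = 222.564.
G = 288.1·(79.11 − 60)^(-0.07551) = 288.1·19.11^(-0.07551) = 288.1·0.80030 = 230.566.
B = 255 by definition for t > 66.
Dividing each by 255: (0.8728, 0.9042, 1.0000) → (0.873, 0.904, 1.000).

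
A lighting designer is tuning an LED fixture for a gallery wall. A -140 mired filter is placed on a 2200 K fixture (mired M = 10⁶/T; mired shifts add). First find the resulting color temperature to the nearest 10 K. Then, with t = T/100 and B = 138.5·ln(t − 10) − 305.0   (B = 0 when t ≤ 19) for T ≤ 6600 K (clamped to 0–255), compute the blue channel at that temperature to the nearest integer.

M_in = 10⁶/2200 = 454.55; M_out = 454.55 + (-140) = 314.55.
T_out = 10⁶/314.55 = 3179.2 K → 3180 K; t = 31.8.
B = 138.5·ln(31.8 − 10) − 305.0 = 138.5·ln 21.8 − 305.0 = 138.5·3.0819 − 305.0 = 121.845.
Rounded: 122.

122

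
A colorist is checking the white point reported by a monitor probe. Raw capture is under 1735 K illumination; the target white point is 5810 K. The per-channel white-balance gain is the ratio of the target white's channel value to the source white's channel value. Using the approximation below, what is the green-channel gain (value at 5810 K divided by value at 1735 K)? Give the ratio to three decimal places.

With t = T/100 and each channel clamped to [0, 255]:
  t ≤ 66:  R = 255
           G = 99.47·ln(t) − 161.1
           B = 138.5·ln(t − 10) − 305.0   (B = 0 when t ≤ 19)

At 1735 K (t = 17.35):
  G = 99.47·ln 17.35 − 161.1 = 99.47·2.8536 − 161.1 = 122.747.
At 5810 K (t = 58.1):
  G = 99.47·ln 58.1 − 161.1 = 99.47·4.0622 − 161.1 = 242.964.
Gain = 242.964 / 122.747 = 1.9794 → 1.979.

1.979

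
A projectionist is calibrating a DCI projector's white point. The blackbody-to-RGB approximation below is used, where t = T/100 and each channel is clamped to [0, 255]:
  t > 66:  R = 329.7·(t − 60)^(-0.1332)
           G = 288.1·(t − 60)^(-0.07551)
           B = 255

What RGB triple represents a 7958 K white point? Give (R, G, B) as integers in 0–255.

t = 7958/100 = 79.58; the t > 66 branch applies.
R = 329.7·(79.58 − 60)^(-0.1332) = 329.7·19.58^(-0.1332) = 329.7·0.67287 = 221.845.
G = 288.1·(79.58 − 60)^(-0.07551) = 288.1·19.58^(-0.07551) = 288.1·0.79883 = 230.143.
B = 255 by definition for t > 66.
Rounded: (222, 230, 255).

(222, 230, 255)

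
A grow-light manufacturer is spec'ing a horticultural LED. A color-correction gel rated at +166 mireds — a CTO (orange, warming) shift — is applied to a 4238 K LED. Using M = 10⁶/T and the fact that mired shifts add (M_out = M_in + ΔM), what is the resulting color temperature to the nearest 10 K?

2490 K

M_in = 10⁶/4238 = 235.96 mireds.
M_out = 235.96 + (+166) = 401.96 mireds.
T_out = 10⁶/401.96 = 2487.8 K → 2490 K.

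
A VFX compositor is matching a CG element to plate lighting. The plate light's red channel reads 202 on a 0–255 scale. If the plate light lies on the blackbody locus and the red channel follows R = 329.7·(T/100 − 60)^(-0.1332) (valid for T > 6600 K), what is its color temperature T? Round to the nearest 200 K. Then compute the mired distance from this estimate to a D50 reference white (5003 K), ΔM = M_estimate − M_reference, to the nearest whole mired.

(t − 60)^(-0.1332) = 202/329.7 = 0.61268.
t − 60 = 0.61268^(1/-0.1332) = 0.61268^(-7.508) = 39.569, so t = 99.569.
T = 100·t = 9957 K → 10000 K to the nearest 200 K.
M_estimate = 10⁶/10000 = 100.00; M_reference = 10⁶/5003 = 199.88.
ΔM = 100.00 − 199.88 = -99.88 → -100 mireds.

-100 mireds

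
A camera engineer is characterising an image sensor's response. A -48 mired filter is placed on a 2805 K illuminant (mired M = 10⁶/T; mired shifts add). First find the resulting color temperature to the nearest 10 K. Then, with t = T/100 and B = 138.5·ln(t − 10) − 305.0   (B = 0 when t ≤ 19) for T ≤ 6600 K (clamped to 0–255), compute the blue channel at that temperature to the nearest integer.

126

M_in = 10⁶/2805 = 356.51; M_out = 356.51 + (-48) = 308.51.
T_out = 10⁶/308.51 = 3241.4 K → 3240 K; t = 32.4.
B = 138.5·ln(32.4 − 10) − 305.0 = 138.5·ln 22.4 − 305.0 = 138.5·3.1091 − 305.0 = 125.605.
Rounded: 126.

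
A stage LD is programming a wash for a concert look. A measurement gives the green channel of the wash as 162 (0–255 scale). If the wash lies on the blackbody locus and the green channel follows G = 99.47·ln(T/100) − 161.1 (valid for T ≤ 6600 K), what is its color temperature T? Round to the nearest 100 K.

ln t = (162 + 161.1) / 99.47 = 3.2482.
t = e^3.2482 = 25.744.
T = 100·t = 2574 K → 2600 K to the nearest 100 K.

2600 K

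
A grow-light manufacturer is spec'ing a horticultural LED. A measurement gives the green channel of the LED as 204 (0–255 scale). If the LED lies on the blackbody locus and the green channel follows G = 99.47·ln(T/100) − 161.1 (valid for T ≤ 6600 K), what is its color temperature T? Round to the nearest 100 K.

3900 K

ln t = (204 + 161.1) / 99.47 = 3.6705.
t = e^3.6705 = 39.270.
T = 100·t = 3927 K → 3900 K to the nearest 100 K.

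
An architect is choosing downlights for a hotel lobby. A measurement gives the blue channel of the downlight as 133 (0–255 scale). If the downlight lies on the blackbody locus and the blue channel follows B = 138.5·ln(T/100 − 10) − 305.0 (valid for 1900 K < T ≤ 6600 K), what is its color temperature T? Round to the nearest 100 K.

3400 K

ln(t − 10) = (133 + 305.0) / 138.5 = 3.1625.
t − 10 = e^3.1625 = 23.629, so t = 33.629.
T = 100·t = 3363 K → 3400 K to the nearest 100 K.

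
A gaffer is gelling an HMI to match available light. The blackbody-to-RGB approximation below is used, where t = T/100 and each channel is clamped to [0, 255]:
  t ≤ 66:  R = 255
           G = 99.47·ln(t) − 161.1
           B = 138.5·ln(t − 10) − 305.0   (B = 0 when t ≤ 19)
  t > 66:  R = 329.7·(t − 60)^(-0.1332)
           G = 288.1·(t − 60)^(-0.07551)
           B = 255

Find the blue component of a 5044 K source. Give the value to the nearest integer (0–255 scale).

t = 5044/100 = 50.44; the t ≤ 66 branch applies.
B = 138.5·ln(50.44 − 10) − 305.0 = 138.5·ln 40.44 − 305.0 = 138.5·3.6998 − 305.0 = 207.425.
Rounded: 207.

207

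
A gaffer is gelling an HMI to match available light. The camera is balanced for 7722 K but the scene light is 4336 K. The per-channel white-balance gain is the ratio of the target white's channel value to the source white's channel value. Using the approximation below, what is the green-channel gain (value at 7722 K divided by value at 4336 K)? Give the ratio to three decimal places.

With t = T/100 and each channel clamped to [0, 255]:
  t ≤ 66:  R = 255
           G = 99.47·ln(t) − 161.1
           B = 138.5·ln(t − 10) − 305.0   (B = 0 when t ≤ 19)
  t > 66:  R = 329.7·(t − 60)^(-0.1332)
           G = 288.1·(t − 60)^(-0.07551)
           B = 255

At 4336 K (t = 43.36):
  G = 99.47·ln 43.36 − 161.1 = 99.47·3.7695 − 161.1 = 213.856.
At 7722 K (t = 77.22):
  G = 288.1·(77.22 − 60)^(-0.07551) = 288.1·17.22^(-0.07551) = 288.1·0.80662 = 232.386.
Gain = 232.386 / 213.856 = 1.0866 → 1.087.

1.087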